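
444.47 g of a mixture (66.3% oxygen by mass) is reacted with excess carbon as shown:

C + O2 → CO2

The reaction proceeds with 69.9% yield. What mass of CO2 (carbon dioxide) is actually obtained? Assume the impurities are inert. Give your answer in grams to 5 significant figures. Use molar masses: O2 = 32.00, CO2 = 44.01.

Pure O2 available = 444.47 g × 0.663 = 294.684 g.
n(O2) = 294.684 g / 32.00 g/mol = 9.20886 mol.
From the equation the O2:CO2 mole ratio is 1:1, so n(CO2) = 9.20886 × 1/1 = 9.20886 mol.
Mass of CO2 = 9.20886 mol × 44.01 g/mol = 405.282 g.
Actual mass collected = 405.282 g × 0.699 = 283.292 g.

283.29 g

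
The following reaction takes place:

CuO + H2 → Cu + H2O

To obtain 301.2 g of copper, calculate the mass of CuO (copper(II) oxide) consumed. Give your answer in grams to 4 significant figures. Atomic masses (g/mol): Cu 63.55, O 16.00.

M(Cu) = 63.55 g/mol.
M(CuO) = 63.55 + 16.00 = 79.55 g/mol.
n(Cu) = 301.20 g / 63.55 g/mol = 4.7396 mol.
From the equation the Cu:CuO mole ratio is 1:1, so n(CuO) = 4.7396 × 1/1 = 4.7396 mol.
Mass of CuO = 4.7396 mol × 79.55 g/mol = 377.03 g.

377.0 g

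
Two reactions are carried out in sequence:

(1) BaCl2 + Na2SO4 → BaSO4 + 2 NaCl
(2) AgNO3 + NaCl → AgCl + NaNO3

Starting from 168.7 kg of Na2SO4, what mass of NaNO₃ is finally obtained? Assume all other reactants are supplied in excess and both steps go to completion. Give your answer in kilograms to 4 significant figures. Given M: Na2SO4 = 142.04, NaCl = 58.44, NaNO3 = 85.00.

168.7 kg = 168700 g.
n(Na2SO4) = 168700 / 142.04 = 1187.7 mol.
Step 1 gives a 1:2 ratio of Na2SO4 to NaCl, so n(NaCl) = 2375.4 mol.
In step 2 the NaCl:NaNO3 ratio is 1:1, so n(NaNO3) = 2375.4 mol.
Mass of NaNO3 = 2375.4 × 85.00 = 201910 g = 201.9 kg.

201.9 kg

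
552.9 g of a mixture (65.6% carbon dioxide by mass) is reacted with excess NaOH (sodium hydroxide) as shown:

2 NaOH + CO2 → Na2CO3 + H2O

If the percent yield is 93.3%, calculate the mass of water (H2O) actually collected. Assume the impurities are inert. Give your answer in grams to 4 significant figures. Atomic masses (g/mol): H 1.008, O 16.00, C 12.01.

Pure CO2 available = 552.9 g × 0.656 = 362.70 g.
M(CO2) = 12.01 + 2(16.00) = 44.01 g/mol.
M(H2O) = 2(1.008) + 16.00 = 18.016 g/mol.
n(CO2) = 362.70 g / 44.01 g/mol = 8.2414 mol.
From the equation the CO2:H2O mole ratio is 1:1, so n(H2O) = 8.2414 × 1/1 = 8.2414 mol.
Mass of H2O = 8.2414 mol × 18.016 g/mol = 148.48 g.
Actual mass collected = 148.48 g × 0.933 = 138.53 g.

138.5 g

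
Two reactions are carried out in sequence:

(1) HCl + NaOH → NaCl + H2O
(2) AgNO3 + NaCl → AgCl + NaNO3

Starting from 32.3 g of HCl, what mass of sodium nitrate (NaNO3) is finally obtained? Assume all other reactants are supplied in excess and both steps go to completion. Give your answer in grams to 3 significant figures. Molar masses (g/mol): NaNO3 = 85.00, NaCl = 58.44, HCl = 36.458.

n(HCl) = 32.30 / 36.458 = 0.8860 mol.
Step 1 gives a 1:1 ratio of HCl to NaCl, so n(NaCl) = 0.8860 mol.
In step 2 the NaCl:NaNO3 ratio is 1:1, so n(NaNO3) = 0.8860 mol.
Mass of NaNO3 = 0.8860 × 85.00 = 75.31 g.

75.3 g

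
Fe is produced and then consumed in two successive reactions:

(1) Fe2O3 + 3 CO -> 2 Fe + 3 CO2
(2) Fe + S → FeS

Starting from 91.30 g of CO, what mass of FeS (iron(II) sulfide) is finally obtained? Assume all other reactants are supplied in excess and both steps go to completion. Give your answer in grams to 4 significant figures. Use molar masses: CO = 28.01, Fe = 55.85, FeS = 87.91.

191.0 g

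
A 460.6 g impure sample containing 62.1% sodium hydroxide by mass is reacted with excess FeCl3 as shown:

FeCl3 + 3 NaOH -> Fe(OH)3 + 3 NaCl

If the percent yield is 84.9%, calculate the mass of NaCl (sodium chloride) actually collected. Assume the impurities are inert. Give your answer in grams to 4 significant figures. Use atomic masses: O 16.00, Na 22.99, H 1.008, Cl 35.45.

354.8 g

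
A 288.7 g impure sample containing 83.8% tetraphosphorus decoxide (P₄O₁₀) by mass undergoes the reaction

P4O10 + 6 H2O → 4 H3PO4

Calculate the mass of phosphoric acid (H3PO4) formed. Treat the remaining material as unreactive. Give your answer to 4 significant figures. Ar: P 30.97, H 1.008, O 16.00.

334.1 g

Mass of pure P4O10 = 288.7 g × 0.838 = 241.93 g.
M(P4O10) = 4(30.97) + 10(16.00) = 283.88 g/mol.
M(H3PO4) = 3(1.008) + 30.97 + 4(16.00) = 97.994 g/mol.
n(P4O10) = 241.93 g / 283.88 g/mol = 0.85223 mol.
From the equation the P4O10:H3PO4 mole ratio is 1:4, so n(H3PO4) = 0.85223 × 4/1 = 3.4089 mol.
Mass of H3PO4 = 3.4089 mol × 97.994 g/mol = 334.05 g.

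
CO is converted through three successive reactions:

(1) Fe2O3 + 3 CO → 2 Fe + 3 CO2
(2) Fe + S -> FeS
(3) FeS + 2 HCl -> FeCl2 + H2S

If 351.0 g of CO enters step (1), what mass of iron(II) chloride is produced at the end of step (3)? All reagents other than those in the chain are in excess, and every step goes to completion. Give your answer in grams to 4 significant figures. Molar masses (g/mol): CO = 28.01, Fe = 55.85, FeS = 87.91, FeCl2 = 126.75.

n(CO) = 351.0 / 28.01 = 12.531 mol.
Reaction (1): CO→Fe ratio 3:2 ⇒ n(Fe) = 8.3542 mol.
Reaction (2): Fe→FeS ratio 1:1 ⇒ n(FeS) = 8.3542 mol.
Reaction (3): FeS→FeCl2 ratio 1:1 ⇒ n(FeCl2) = 8.3542 mol.
Mass of FeCl2 = 8.3542 × 126.75 = 1058.9 g.

1059 g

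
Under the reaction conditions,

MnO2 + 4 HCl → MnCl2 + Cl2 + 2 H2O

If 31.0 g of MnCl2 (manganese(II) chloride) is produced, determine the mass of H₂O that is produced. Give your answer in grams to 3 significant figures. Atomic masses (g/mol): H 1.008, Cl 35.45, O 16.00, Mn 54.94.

8.88 g

M(MnCl2) = 54.94 + 2(35.45) = 125.84 g/mol.
M(H2O) = 2(1.008) + 16.00 = 18.016 g/mol.
n(MnCl2) = 31.00 g / 125.84 g/mol = 0.2463 mol.
From the equation the MnCl2:H2O mole ratio is 1:2, so n(H2O) = 0.2463 × 2/1 = 0.4927 mol.
Mass of H2O = 0.4927 mol × 18.016 g/mol = 8.876 g.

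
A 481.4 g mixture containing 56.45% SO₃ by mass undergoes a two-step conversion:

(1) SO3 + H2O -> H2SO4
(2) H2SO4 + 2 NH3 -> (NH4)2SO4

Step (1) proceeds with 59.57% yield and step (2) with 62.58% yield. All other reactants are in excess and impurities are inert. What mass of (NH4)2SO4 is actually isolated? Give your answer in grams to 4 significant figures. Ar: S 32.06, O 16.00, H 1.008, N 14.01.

Pure SO3 = 481.4 × 0.5645 = 271.75 g.
M(SO3) = 32.06 + 3(16.00) = 80.06 g/mol.
M((NH4)2SO4) = 2(14.01) + 8(1.008) + 32.06 + 4(16.00) = 132.144 g/mol.
n(SO3) = 271.75 / 80.06 = 3.3943 mol.
Step 1 (SO3:H2SO4 = 1:1): theoretical n(H2SO4) = 3.3943 mol; at 59.57% yield, n(H2SO4) = 2.0220 mol.
Step 2 (H2SO4:(NH4)2SO4 = 1:1): theoretical n((NH4)2SO4) = 2.0220 mol, so theoretical mass = 2.0220 × 132.144 = 267.20 g.
At 62.58% yield, actual mass of (NH4)2SO4 = 267.20 × 0.6258 = 167.21 g.

167.2 g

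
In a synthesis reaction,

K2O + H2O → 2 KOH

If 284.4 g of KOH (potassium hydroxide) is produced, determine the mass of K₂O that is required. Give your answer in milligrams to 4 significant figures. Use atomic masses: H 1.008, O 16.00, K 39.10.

238700 mg

M(KOH) = 39.10 + 16.00 + 1.008 = 56.108 g/mol.
M(K2O) = 2(39.10) + 16.00 = 94.20 g/mol.
n(KOH) = 284.40 g / 56.108 g/mol = 5.0688 mol.
From the equation the KOH:K2O mole ratio is 2:1, so n(K2O) = 5.0688 × 1/2 = 2.5344 mol.
Mass of K2O = 2.5344 mol × 94.20 g/mol = 238.74 g.
Converting to mg: 238.74 g = 238700 mg.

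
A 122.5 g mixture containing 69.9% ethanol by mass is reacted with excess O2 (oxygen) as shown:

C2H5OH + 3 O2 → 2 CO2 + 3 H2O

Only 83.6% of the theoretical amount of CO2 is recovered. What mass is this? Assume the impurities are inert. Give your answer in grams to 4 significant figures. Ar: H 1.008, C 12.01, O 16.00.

136.8 g

Pure C2H5OH available = 122.5 g × 0.699 = 85.627 g.
M(C2H5OH) = 2(12.01) + 6(1.008) + 16.00 = 46.068 g/mol.
M(CO2) = 12.01 + 2(16.00) = 44.01 g/mol.
n(C2H5OH) = 85.627 g / 46.068 g/mol = 1.8587 mol.
From the equation the C2H5OH:CO2 mole ratio is 1:2, so n(CO2) = 1.8587 × 2/1 = 3.7174 mol.
Mass of CO2 = 3.7174 mol × 44.01 g/mol = 163.60 g.
Actual mass collected = 163.60 g × 0.836 = 136.77 g.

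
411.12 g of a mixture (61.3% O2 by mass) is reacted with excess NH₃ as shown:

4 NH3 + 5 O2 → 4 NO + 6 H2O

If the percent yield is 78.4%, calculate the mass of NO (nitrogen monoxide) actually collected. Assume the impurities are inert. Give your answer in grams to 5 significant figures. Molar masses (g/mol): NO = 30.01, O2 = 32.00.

Pure O2 available = 411.12 g × 0.613 = 252.017 g.
n(O2) = 252.017 g / 32.00 g/mol = 7.87552 mol.
From the equation the O2:NO mole ratio is 5:4, so n(NO) = 7.87552 × 4/5 = 6.30041 mol.
Mass of NO = 6.30041 mol × 30.01 g/mol = 189.075 g.
Actual mass collected = 189.075 g × 0.784 = 148.235 g.

148.24 g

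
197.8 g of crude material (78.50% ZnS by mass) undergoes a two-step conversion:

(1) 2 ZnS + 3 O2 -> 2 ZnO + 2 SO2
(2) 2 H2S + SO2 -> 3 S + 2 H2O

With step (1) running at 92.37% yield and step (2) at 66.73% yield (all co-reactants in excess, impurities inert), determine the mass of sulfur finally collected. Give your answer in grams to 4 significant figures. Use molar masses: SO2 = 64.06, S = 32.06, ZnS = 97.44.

Pure ZnS = 197.8 × 0.7850 = 155.27 g.
n(ZnS) = 155.27 / 97.44 = 1.5935 mol.
Step 1 (ZnS:SO2 = 2:2): theoretical n(SO2) = 1.5935 mol; at 92.37% yield, n(SO2) = 1.4719 mol.
Step 2 (SO2:S = 1:3): theoretical n(S) = 4.4158 mol, so theoretical mass = 4.4158 × 32.06 = 141.57 g.
At 66.73% yield, actual mass of S = 141.57 × 0.6673 = 94.470 g.

94.47 g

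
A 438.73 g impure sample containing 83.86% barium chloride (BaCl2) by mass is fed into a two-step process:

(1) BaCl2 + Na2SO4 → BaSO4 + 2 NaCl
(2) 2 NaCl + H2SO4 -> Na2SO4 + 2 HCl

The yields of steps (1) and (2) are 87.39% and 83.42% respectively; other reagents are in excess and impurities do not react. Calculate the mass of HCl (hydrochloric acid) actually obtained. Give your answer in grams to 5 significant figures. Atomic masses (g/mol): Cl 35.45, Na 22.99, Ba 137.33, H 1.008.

93.921 g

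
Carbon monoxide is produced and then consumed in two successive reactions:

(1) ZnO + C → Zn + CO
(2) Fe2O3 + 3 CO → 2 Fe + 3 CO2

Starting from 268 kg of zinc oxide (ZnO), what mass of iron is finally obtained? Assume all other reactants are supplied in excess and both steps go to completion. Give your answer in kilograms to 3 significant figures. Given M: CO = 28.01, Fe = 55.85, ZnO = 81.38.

268 kg = 268000 g.
n(ZnO) = 268000 / 81.38 = 3293 mol.
Step 1 gives a 1:1 ratio of ZnO to CO, so n(CO) = 3293 mol.
In step 2 the CO:Fe ratio is 3:2, so n(Fe) = 2195 mol.
Mass of Fe = 2195 × 55.85 = 122600 g = 123 kg.

123 kg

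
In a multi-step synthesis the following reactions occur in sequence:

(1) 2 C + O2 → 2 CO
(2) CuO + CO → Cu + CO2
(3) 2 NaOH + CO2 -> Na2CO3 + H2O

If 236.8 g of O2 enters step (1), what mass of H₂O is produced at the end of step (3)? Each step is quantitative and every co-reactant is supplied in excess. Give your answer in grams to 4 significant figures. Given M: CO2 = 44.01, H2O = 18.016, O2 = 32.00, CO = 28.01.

n(O2) = 236.8 / 32.00 = 7.4000 mol.
Reaction (1): O2→CO ratio 1:2 ⇒ n(CO) = 14.800 mol.
Reaction (2): CO→CO2 ratio 1:1 ⇒ n(CO2) = 14.800 mol.
Reaction (3): CO2→H2O ratio 1:1 ⇒ n(H2O) = 14.800 mol.
Mass of H2O = 14.800 × 18.016 = 266.64 g.

266.6 g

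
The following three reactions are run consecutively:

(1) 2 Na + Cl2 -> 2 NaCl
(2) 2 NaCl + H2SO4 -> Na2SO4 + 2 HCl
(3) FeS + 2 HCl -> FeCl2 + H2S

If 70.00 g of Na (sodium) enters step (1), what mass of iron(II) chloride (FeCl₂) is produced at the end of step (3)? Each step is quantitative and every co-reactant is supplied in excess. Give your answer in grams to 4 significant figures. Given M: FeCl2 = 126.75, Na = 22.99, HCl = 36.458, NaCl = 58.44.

n(Na) = 70.00 / 22.99 = 3.0448 mol.
Reaction (1): Na→NaCl ratio 2:2 ⇒ n(NaCl) = 3.0448 mol.
Reaction (2): NaCl→HCl ratio 2:2 ⇒ n(HCl) = 3.0448 mol.
Reaction (3): HCl→FeCl2 ratio 2:1 ⇒ n(FeCl2) = 1.5224 mol.
Mass of FeCl2 = 1.5224 × 126.75 = 192.96 g.

193.0 g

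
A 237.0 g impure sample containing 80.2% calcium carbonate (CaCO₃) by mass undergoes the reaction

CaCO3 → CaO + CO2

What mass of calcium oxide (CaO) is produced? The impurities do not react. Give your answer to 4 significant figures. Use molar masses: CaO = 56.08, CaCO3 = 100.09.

Mass of pure CaCO3 = 237.0 g × 0.802 = 190.07 g.
n(CaCO3) = 190.07 g / 100.09 g/mol = 1.8990 mol.
From the equation the CaCO3:CaO mole ratio is 1:1, so n(CaO) = 1.8990 × 1/1 = 1.8990 mol.
Mass of CaO = 1.8990 mol × 56.08 g/mol = 106.50 g.

106.5 g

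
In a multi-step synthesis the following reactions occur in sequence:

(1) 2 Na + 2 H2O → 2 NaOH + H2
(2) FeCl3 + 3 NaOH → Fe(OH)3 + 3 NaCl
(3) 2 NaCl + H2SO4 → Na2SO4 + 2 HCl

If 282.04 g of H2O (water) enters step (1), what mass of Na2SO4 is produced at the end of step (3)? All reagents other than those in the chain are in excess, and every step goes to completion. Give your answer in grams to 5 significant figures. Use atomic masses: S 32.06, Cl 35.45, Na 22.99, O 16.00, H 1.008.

M(H2O) = 2(1.008) + 16.00 = 18.016 g/mol.
M(Na2SO4) = 2(22.99) + 32.06 + 4(16.00) = 142.04 g/mol.
n(H2O) = 282.04 / 18.016 = 15.6550 mol.
Reaction (1): H2O→NaOH ratio 2:2 ⇒ n(NaOH) = 15.6550 mol.
Reaction (2): NaOH→NaCl ratio 3:3 ⇒ n(NaCl) = 15.6550 mol.
Reaction (3): NaCl→Na2SO4 ratio 2:1 ⇒ n(Na2SO4) = 7.82749 mol.
Mass of Na2SO4 = 7.82749 × 142.04 = 1111.82 g.

1111.8 g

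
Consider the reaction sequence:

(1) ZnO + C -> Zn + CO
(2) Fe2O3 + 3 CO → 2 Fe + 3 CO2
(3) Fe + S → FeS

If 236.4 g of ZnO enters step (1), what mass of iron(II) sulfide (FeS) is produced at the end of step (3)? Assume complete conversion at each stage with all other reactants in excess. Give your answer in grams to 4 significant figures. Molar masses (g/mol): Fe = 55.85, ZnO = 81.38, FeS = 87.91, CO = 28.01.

n(ZnO) = 236.4 / 81.38 = 2.9049 mol.
Reaction (1): ZnO→CO ratio 1:1 ⇒ n(CO) = 2.9049 mol.
Reaction (2): CO→Fe ratio 3:2 ⇒ n(Fe) = 1.9366 mol.
Reaction (3): Fe→FeS ratio 1:1 ⇒ n(FeS) = 1.9366 mol.
Mass of FeS = 1.9366 × 87.91 = 170.25 g.

170.2 g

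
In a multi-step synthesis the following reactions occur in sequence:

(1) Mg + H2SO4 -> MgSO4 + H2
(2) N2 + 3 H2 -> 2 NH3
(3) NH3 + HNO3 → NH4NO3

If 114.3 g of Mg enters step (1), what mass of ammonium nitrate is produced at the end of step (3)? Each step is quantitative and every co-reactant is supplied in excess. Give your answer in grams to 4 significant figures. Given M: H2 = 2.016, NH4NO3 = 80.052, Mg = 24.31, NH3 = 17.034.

n(Mg) = 114.3 / 24.31 = 4.7018 mol.
Reaction (1): Mg→H2 ratio 1:1 ⇒ n(H2) = 4.7018 mol.
Reaction (2): H2→NH3 ratio 3:2 ⇒ n(NH3) = 3.1345 mol.
Reaction (3): NH3→NH4NO3 ratio 1:1 ⇒ n(NH4NO3) = 3.1345 mol.
Mass of NH4NO3 = 3.1345 × 80.052 = 250.92 g.

250.9 g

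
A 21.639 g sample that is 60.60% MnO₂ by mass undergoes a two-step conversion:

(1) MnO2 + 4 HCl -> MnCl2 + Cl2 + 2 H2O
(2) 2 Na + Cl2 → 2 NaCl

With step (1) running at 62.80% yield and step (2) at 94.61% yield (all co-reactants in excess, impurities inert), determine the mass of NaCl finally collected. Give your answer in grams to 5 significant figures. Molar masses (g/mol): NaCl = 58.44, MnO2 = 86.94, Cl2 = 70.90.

10.474 g

Pure MnO2 = 21.639 × 0.6060 = 13.1132 g.
n(MnO2) = 13.1132 / 86.94 = 0.150831 mol.
Step 1 (MnO2:Cl2 = 1:1): theoretical n(Cl2) = 0.150831 mol; at 62.80% yield, n(Cl2) = 0.0947218 mol.
Step 2 (Cl2:NaCl = 1:2): theoretical n(NaCl) = 0.189444 mol, so theoretical mass = 0.189444 × 58.44 = 11.0711 g.
At 94.61% yield, actual mass of NaCl = 11.0711 × 0.9461 = 10.4743 g.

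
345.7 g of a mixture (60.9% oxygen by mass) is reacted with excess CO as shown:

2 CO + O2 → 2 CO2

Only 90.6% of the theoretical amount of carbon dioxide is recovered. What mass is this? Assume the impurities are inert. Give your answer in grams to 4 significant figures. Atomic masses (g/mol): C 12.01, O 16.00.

Pure O2 available = 345.7 g × 0.609 = 210.53 g.
M(O2) = 2(16.00) = 32.00 g/mol.
M(CO2) = 12.01 + 2(16.00) = 44.01 g/mol.
n(O2) = 210.53 g / 32.00 g/mol = 6.5791 mol.
From the equation the O2:CO2 mole ratio is 1:2, so n(CO2) = 6.5791 × 2/1 = 13.158 mol.
Mass of CO2 = 13.158 mol × 44.01 g/mol = 579.09 g.
Actual mass collected = 579.09 g × 0.906 = 524.66 g.

524.7 g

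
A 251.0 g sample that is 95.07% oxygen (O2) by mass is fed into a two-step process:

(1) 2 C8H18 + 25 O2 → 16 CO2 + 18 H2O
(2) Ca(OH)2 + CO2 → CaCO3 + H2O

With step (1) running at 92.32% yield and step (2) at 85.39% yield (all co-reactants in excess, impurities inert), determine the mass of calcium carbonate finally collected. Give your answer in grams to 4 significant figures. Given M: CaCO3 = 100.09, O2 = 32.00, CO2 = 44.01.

376.6 g

Pure O2 = 251.0 × 0.9507 = 238.63 g.
n(O2) = 238.63 / 32.00 = 7.4571 mol.
Step 1 (O2:CO2 = 25:16): theoretical n(CO2) = 4.7725 mol; at 92.32% yield, n(CO2) = 4.4060 mol.
Step 2 (CO2:CaCO3 = 1:1): theoretical n(CaCO3) = 4.4060 mol, so theoretical mass = 4.4060 × 100.09 = 441.00 g.
At 85.39% yield, actual mass of CaCO3 = 441.00 × 0.8539 = 376.57 g.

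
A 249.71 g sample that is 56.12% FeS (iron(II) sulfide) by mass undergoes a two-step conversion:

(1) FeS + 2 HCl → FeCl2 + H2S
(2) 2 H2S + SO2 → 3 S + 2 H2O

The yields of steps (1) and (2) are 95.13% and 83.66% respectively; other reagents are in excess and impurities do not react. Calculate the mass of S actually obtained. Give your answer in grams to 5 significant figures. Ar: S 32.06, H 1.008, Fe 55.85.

61.011 g

Pure FeS = 249.71 × 0.5612 = 140.137 g.
M(FeS) = 55.85 + 32.06 = 87.91 g/mol.
M(S) = 32.06 g/mol.
n(FeS) = 140.137 / 87.91 = 1.59410 mol.
Step 1 (FeS:H2S = 1:1): theoretical n(H2S) = 1.59410 mol; at 95.13% yield, n(H2S) = 1.51647 mol.
Step 2 (H2S:S = 2:3): theoretical n(S) = 2.27470 mol, so theoretical mass = 2.27470 × 32.06 = 72.9269 g.
At 83.66% yield, actual mass of S = 72.9269 × 0.8366 = 61.0106 g.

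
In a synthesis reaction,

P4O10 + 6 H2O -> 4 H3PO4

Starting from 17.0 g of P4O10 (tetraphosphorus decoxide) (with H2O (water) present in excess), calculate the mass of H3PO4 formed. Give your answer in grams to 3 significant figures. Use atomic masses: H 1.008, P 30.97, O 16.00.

M(P4O10) = 4(30.97) + 10(16.00) = 283.88 g/mol.
M(H3PO4) = 3(1.008) + 30.97 + 4(16.00) = 97.994 g/mol.
n(P4O10) = 17.00 g / 283.88 g/mol = 0.05988 mol.
From the equation the P4O10:H3PO4 mole ratio is 1:4, so n(H3PO4) = 0.05988 × 4/1 = 0.2395 mol.
Mass of H3PO4 = 0.2395 mol × 97.994 g/mol = 23.47 g.

23.5 g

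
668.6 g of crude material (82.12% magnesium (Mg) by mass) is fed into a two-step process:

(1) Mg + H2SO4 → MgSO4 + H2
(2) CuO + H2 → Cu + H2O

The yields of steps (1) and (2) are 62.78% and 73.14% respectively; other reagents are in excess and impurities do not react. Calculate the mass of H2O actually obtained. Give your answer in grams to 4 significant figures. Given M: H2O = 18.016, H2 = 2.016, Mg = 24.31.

186.8 g

Pure Mg = 668.6 × 0.8212 = 549.05 g.
n(Mg) = 549.05 / 24.31 = 22.586 mol.
Step 1 (Mg:H2 = 1:1): theoretical n(H2) = 22.586 mol; at 62.78% yield, n(H2) = 14.179 mol.
Step 2 (H2:H2O = 1:1): theoretical n(H2O) = 14.179 mol, so theoretical mass = 14.179 × 18.016 = 255.45 g.
At 73.14% yield, actual mass of H2O = 255.45 × 0.7314 = 186.84 g.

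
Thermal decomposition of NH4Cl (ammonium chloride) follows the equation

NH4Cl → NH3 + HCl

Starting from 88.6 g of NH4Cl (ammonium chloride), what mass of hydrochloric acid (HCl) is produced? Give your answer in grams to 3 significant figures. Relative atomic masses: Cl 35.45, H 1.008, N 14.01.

60.4 g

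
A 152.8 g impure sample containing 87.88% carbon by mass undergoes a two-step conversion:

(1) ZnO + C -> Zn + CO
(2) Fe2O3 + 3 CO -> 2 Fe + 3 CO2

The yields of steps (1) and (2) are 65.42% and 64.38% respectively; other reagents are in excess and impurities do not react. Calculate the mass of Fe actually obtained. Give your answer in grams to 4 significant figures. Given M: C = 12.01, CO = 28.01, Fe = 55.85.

Pure C = 152.8 × 0.8788 = 134.28 g.
n(C) = 134.28 / 12.01 = 11.181 mol.
Step 1 (C:CO = 1:1): theoretical n(CO) = 11.181 mol; at 65.42% yield, n(CO) = 7.3144 mol.
Step 2 (CO:Fe = 3:2): theoretical n(Fe) = 4.8763 mol, so theoretical mass = 4.8763 × 55.85 = 272.34 g.
At 64.38% yield, actual mass of Fe = 272.34 × 0.6438 = 175.33 g.

175.3 g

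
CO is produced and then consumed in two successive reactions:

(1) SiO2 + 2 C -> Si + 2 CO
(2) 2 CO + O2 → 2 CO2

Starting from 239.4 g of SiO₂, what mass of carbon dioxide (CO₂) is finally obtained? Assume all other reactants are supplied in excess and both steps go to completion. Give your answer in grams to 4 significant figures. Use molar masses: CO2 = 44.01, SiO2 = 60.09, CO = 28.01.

350.7 g

n(SiO2) = 239.40 / 60.09 = 3.9840 mol.
Step 1 gives a 1:2 ratio of SiO2 to CO, so n(CO) = 7.9680 mol.
In step 2 the CO:CO2 ratio is 2:2, so n(CO2) = 7.9680 mol.
Mass of CO2 = 7.9680 × 44.01 = 350.67 g.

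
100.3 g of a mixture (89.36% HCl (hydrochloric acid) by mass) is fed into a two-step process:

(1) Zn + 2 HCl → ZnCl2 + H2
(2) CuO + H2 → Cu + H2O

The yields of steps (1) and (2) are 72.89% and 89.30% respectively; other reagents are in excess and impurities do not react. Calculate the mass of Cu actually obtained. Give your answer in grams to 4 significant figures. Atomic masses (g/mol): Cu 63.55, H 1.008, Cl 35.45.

50.85 g

Pure HCl = 100.3 × 0.8936 = 89.628 g.
M(HCl) = 1.008 + 35.45 = 36.458 g/mol.
M(Cu) = 63.55 g/mol.
n(HCl) = 89.628 / 36.458 = 2.4584 mol.
Step 1 (HCl:H2 = 2:1): theoretical n(H2) = 1.2292 mol; at 72.89% yield, n(H2) = 0.89596 mol.
Step 2 (H2:Cu = 1:1): theoretical n(Cu) = 0.89596 mol, so theoretical mass = 0.89596 × 63.55 = 56.938 g.
At 89.30% yield, actual mass of Cu = 56.938 × 0.8930 = 50.846 g.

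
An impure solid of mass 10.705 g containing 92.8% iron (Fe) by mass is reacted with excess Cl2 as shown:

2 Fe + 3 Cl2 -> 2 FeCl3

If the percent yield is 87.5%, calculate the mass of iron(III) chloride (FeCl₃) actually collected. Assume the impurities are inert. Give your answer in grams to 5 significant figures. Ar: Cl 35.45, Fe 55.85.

Pure Fe available = 10.705 g × 0.928 = 9.93424 g.
M(Fe) = 55.85 g/mol.
M(FeCl3) = 55.85 + 3(35.45) = 162.20 g/mol.
n(Fe) = 9.93424 g / 55.85 g/mol = 0.177874 mol.
From the equation the Fe:FeCl3 mole ratio is 2:2, so n(FeCl3) = 0.177874 × 2/2 = 0.177874 mol.
Mass of FeCl3 = 0.177874 mol × 162.20 g/mol = 28.8511 g.
Actual mass collected = 28.8511 g × 0.875 = 25.2447 g.

25.245 g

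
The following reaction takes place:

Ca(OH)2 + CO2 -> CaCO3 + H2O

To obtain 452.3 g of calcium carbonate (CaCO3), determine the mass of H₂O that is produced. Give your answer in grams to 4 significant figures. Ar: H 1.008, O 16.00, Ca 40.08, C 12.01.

81.41 g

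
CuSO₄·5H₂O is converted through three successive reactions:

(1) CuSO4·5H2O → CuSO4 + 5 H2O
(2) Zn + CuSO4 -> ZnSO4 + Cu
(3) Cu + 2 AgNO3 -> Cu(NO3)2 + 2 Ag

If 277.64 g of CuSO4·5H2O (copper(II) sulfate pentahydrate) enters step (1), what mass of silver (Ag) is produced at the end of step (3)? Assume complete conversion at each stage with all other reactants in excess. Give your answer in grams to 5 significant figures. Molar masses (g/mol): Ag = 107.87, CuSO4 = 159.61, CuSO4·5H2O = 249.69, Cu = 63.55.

239.89 g

n(CuSO4·5H2O) = 277.64 / 249.69 = 1.11194 mol.
Reaction (1): CuSO4·5H2O→CuSO4 ratio 1:1 ⇒ n(CuSO4) = 1.11194 mol.
Reaction (2): CuSO4→Cu ratio 1:1 ⇒ n(Cu) = 1.11194 mol.
Reaction (3): Cu→Ag ratio 1:2 ⇒ n(Ag) = 2.22388 mol.
Mass of Ag = 2.22388 × 107.87 = 239.890 g.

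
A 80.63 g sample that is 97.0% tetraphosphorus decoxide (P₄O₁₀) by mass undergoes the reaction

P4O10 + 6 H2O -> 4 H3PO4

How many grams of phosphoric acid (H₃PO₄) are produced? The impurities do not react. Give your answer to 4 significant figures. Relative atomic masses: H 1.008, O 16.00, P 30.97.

108.0 g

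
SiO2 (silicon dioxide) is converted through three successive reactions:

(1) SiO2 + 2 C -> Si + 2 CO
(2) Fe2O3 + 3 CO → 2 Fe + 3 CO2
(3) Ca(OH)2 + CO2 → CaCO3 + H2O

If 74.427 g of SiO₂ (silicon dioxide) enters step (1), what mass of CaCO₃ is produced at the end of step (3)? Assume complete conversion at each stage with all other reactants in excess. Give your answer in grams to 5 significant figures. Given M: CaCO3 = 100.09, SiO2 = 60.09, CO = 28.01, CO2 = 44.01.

247.94 g

n(SiO2) = 74.427 / 60.09 = 1.23859 mol.
Reaction (1): SiO2→CO ratio 1:2 ⇒ n(CO) = 2.47718 mol.
Reaction (2): CO→CO2 ratio 3:3 ⇒ n(CO2) = 2.47718 mol.
Reaction (3): CO2→CaCO3 ratio 1:1 ⇒ n(CaCO3) = 2.47718 mol.
Mass of CaCO3 = 2.47718 × 100.09 = 247.941 g.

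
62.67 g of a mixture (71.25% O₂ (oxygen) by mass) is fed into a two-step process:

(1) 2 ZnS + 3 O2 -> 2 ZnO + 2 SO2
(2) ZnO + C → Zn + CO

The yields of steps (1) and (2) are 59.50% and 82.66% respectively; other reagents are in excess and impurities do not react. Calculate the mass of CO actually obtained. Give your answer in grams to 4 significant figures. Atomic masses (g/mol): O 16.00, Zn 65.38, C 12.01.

Pure O2 = 62.67 × 0.7125 = 44.652 g.
M(O2) = 2(16.00) = 32.00 g/mol.
M(CO) = 12.01 + 16.00 = 28.01 g/mol.
n(O2) = 44.652 / 32.00 = 1.3954 mol.
Step 1 (O2:ZnO = 3:2): theoretical n(ZnO) = 0.93026 mol; at 59.50% yield, n(ZnO) = 0.55350 mol.
Step 2 (ZnO:CO = 1:1): theoretical n(CO) = 0.55350 mol, so theoretical mass = 0.55350 × 28.01 = 15.504 g.
At 82.66% yield, actual mass of CO = 15.504 × 0.8266 = 12.815 g.

12.82 g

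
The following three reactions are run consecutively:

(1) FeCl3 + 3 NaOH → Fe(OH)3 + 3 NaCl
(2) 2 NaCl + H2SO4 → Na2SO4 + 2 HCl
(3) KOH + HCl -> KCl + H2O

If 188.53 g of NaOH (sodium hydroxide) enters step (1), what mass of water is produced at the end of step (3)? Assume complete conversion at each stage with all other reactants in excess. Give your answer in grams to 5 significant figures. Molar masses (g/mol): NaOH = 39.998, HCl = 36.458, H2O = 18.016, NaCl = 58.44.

84.918 g

n(NaOH) = 188.53 / 39.998 = 4.71349 mol.
Reaction (1): NaOH→NaCl ratio 3:3 ⇒ n(NaCl) = 4.71349 mol.
Reaction (2): NaCl→HCl ratio 2:2 ⇒ n(HCl) = 4.71349 mol.
Reaction (3): HCl→H2O ratio 1:1 ⇒ n(H2O) = 4.71349 mol.
Mass of H2O = 4.71349 × 18.016 = 84.9182 g.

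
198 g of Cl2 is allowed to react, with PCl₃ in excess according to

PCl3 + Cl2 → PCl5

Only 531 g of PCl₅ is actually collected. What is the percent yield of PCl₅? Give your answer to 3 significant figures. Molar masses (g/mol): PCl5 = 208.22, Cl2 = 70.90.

n(Cl2) = 198.0 g / 70.90 g/mol = 2.793 mol.
From the equation the Cl2:PCl5 mole ratio is 1:1, so n(PCl5) = 2.793 × 1/1 = 2.793 mol.
Mass of PCl5 = 2.793 mol × 208.22 g/mol = 581.5 g.
This is the theoretical yield. Percent yield = 531 g / 581.5 g × 100% = 91.32%.

91.3 %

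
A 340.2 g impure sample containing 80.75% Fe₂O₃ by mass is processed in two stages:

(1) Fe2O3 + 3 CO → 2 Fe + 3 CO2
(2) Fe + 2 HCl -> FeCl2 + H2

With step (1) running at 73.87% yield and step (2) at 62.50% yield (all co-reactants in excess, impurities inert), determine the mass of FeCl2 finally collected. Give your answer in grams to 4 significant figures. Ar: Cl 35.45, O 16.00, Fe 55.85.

201.3 g

Pure Fe2O3 = 340.2 × 0.8075 = 274.71 g.
M(Fe2O3) = 2(55.85) + 3(16.00) = 159.70 g/mol.
M(FeCl2) = 55.85 + 2(35.45) = 126.75 g/mol.
n(Fe2O3) = 274.71 / 159.70 = 1.7202 mol.
Step 1 (Fe2O3:Fe = 1:2): theoretical n(Fe) = 3.4403 mol; at 73.87% yield, n(Fe) = 2.5414 mol.
Step 2 (Fe:FeCl2 = 1:1): theoretical n(FeCl2) = 2.5414 mol, so theoretical mass = 2.5414 × 126.75 = 322.12 g.
At 62.50% yield, actual mass of FeCl2 = 322.12 × 0.6250 = 201.33 g.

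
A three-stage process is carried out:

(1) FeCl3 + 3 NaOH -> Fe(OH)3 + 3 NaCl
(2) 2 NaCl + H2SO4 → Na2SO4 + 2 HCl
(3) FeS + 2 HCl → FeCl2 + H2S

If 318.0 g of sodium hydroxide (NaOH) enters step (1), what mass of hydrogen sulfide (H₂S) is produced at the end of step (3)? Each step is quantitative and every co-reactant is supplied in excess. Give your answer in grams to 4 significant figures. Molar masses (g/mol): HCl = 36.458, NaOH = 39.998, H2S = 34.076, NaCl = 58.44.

135.5 g

n(NaOH) = 318.0 / 39.998 = 7.9504 mol.
Reaction (1): NaOH→NaCl ratio 3:3 ⇒ n(NaCl) = 7.9504 mol.
Reaction (2): NaCl→HCl ratio 2:2 ⇒ n(HCl) = 7.9504 mol.
Reaction (3): HCl→H2S ratio 2:1 ⇒ n(H2S) = 3.9752 mol.
Mass of H2S = 3.9752 × 34.076 = 135.46 g.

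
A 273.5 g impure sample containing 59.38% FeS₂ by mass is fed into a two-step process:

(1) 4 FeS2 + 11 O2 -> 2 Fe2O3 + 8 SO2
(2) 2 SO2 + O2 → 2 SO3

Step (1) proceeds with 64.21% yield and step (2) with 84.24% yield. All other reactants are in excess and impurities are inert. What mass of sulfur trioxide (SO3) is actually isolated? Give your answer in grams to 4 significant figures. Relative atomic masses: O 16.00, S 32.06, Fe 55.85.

Pure FeS2 = 273.5 × 0.5938 = 162.40 g.
M(FeS2) = 55.85 + 2(32.06) = 119.97 g/mol.
M(SO3) = 32.06 + 3(16.00) = 80.06 g/mol.
n(FeS2) = 162.40 / 119.97 = 1.3537 mol.
Step 1 (FeS2:SO2 = 4:8): theoretical n(SO2) = 2.7074 mol; at 64.21% yield, n(SO2) = 1.7384 mol.
Step 2 (SO2:SO3 = 2:2): theoretical n(SO3) = 1.7384 mol, so theoretical mass = 1.7384 × 80.06 = 139.18 g.
At 84.24% yield, actual mass of SO3 = 139.18 × 0.8424 = 117.24 g.

117.2 g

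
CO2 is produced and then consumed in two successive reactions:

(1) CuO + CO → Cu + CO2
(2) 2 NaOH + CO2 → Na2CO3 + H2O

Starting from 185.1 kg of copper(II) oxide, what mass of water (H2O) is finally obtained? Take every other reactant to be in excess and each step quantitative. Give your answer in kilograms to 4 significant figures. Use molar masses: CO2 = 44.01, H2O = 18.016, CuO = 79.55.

185.1 kg = 185100 g.
n(CuO) = 185100 / 79.55 = 2326.8 mol.
Step 1 gives a 1:1 ratio of CuO to CO2, so n(CO2) = 2326.8 mol.
In step 2 the CO2:H2O ratio is 1:1, so n(H2O) = 2326.8 mol.
Mass of H2O = 2326.8 × 18.016 = 41920 g = 41.92 kg.

41.92 kg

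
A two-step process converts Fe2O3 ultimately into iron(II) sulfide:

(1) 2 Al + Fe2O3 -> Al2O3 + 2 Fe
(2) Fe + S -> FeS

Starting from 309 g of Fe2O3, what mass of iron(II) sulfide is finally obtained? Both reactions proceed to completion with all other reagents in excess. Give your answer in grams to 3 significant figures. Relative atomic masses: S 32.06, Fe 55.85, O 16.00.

340 g

M(Fe2O3) = 2(55.85) + 3(16.00) = 159.70 g/mol.
M(FeS) = 55.85 + 32.06 = 87.91 g/mol.
n(Fe2O3) = 309.0 / 159.70 = 1.935 mol.
Step 1 gives a 1:2 ratio of Fe2O3 to Fe, so n(Fe) = 3.870 mol.
In step 2 the Fe:FeS ratio is 1:1, so n(FeS) = 3.870 mol.
Mass of FeS = 3.870 × 87.91 = 340.2 g.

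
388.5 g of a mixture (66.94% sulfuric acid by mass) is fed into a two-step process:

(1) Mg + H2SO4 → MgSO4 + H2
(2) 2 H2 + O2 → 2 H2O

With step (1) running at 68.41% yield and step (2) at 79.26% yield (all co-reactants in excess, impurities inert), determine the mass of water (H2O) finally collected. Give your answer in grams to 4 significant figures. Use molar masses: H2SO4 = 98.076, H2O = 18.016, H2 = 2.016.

Pure H2SO4 = 388.5 × 0.6694 = 260.06 g.
n(H2SO4) = 260.06 / 98.076 = 2.6516 mol.
Step 1 (H2SO4:H2 = 1:1): theoretical n(H2) = 2.6516 mol; at 68.41% yield, n(H2) = 1.8140 mol.
Step 2 (H2:H2O = 2:2): theoretical n(H2O) = 1.8140 mol, so theoretical mass = 1.8140 × 18.016 = 32.681 g.
At 79.26% yield, actual mass of H2O = 32.681 × 0.7926 = 25.903 g.

25.90 g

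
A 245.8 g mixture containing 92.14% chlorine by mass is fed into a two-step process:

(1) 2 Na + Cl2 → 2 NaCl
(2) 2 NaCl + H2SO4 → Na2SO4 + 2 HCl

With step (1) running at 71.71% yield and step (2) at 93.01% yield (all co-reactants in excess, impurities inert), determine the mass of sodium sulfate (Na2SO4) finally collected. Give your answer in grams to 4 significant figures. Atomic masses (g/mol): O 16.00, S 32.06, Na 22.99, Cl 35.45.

302.6 g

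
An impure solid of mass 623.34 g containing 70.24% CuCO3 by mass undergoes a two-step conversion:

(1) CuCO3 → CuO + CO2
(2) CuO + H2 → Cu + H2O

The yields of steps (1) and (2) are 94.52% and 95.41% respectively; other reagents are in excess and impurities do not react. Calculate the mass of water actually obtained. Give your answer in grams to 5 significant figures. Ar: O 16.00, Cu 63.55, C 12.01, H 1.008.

57.572 g

Pure CuCO3 = 623.34 × 0.7024 = 437.834 g.
M(CuCO3) = 63.55 + 12.01 + 3(16.00) = 123.56 g/mol.
M(H2O) = 2(1.008) + 16.00 = 18.016 g/mol.
n(CuCO3) = 437.834 / 123.56 = 3.54349 mol.
Step 1 (CuCO3:CuO = 1:1): theoretical n(CuO) = 3.54349 mol; at 94.52% yield, n(CuO) = 3.34931 mol.
Step 2 (CuO:H2O = 1:1): theoretical n(H2O) = 3.34931 mol, so theoretical mass = 3.34931 × 18.016 = 60.3412 g.
At 95.41% yield, actual mass of H2O = 60.3412 × 0.9541 = 57.5715 g.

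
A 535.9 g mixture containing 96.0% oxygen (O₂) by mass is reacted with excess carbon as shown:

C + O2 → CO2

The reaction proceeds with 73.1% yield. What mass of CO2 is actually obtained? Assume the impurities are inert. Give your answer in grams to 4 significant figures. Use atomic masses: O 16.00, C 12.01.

517.2 g

Pure O2 available = 535.9 g × 0.960 = 514.46 g.
M(O2) = 2(16.00) = 32.00 g/mol.
M(CO2) = 12.01 + 2(16.00) = 44.01 g/mol.
n(O2) = 514.46 g / 32.00 g/mol = 16.077 mol.
From the equation the O2:CO2 mole ratio is 1:1, so n(CO2) = 16.077 × 1/1 = 16.077 mol.
Mass of CO2 = 16.077 mol × 44.01 g/mol = 707.55 g.
Actual mass collected = 707.55 g × 0.731 = 517.22 g.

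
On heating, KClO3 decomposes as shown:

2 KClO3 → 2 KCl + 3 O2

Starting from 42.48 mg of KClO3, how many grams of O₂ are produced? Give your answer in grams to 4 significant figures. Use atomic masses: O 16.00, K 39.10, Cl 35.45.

0.01664 g

M(KClO3) = 39.10 + 35.45 + 3(16.00) = 122.55 g/mol.
M(O2) = 2(16.00) = 32.00 g/mol.
Convert: 42.48 mg = 0.042480 g.
n(KClO3) = 0.042480 g / 122.55 g/mol = 0.00034663 mol.
From the equation the KClO3:O2 mole ratio is 2:3, so n(O2) = 0.00034663 × 3/2 = 0.00051995 mol.
Mass of O2 = 0.00051995 mol × 32.00 g/mol = 0.016638 g.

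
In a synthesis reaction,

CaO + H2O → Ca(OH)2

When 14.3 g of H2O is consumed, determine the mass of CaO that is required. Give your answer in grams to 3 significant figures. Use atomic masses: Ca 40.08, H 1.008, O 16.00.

M(H2O) = 2(1.008) + 16.00 = 18.016 g/mol.
M(CaO) = 40.08 + 16.00 = 56.08 g/mol.
n(H2O) = 14.30 g / 18.016 g/mol = 0.7937 mol.
From the equation the H2O:CaO mole ratio is 1:1, so n(CaO) = 0.7937 × 1/1 = 0.7937 mol.
Mass of CaO = 0.7937 mol × 56.08 g/mol = 44.51 g.

44.5 g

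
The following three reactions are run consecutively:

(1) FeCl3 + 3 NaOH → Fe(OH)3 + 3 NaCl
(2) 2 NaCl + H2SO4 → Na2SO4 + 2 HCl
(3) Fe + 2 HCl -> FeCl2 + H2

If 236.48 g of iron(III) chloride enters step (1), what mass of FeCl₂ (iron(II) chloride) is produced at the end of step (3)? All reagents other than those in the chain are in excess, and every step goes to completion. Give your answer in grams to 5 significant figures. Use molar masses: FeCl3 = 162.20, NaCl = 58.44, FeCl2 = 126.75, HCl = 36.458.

n(FeCl3) = 236.48 / 162.20 = 1.45795 mol.
Reaction (1): FeCl3→NaCl ratio 1:3 ⇒ n(NaCl) = 4.37386 mol.
Reaction (2): NaCl→HCl ratio 2:2 ⇒ n(HCl) = 4.37386 mol.
Reaction (3): HCl→FeCl2 ratio 2:1 ⇒ n(FeCl2) = 2.18693 mol.
Mass of FeCl2 = 2.18693 × 126.75 = 277.193 g.

277.19 g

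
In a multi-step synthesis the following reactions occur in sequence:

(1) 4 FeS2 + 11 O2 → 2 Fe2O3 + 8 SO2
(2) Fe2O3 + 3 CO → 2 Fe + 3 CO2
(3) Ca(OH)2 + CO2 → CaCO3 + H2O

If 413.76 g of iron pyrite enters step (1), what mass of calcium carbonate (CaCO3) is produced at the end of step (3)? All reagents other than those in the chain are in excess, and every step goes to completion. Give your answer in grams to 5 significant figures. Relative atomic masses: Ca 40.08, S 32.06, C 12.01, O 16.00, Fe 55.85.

517.79 g

M(FeS2) = 55.85 + 2(32.06) = 119.97 g/mol.
M(CaCO3) = 40.08 + 12.01 + 3(16.00) = 100.09 g/mol.
n(FeS2) = 413.76 / 119.97 = 3.44886 mol.
Reaction (1): FeS2→Fe2O3 ratio 4:2 ⇒ n(Fe2O3) = 1.72443 mol.
Reaction (2): Fe2O3→CO2 ratio 1:3 ⇒ n(CO2) = 5.17329 mol.
Reaction (3): CO2→CaCO3 ratio 1:1 ⇒ n(CaCO3) = 5.17329 mol.
Mass of CaCO3 = 5.17329 × 100.09 = 517.795 g.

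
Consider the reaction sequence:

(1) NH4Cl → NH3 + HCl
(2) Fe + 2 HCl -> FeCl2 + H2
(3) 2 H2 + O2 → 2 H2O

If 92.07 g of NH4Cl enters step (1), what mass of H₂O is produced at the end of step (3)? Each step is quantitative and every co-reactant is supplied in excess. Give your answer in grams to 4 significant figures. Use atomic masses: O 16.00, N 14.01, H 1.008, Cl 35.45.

15.50 g

M(NH4Cl) = 14.01 + 4(1.008) + 35.45 = 53.492 g/mol.
M(H2O) = 2(1.008) + 16.00 = 18.016 g/mol.
n(NH4Cl) = 92.07 / 53.492 = 1.7212 mol.
Reaction (1): NH4Cl→HCl ratio 1:1 ⇒ n(HCl) = 1.7212 mol.
Reaction (2): HCl→H2 ratio 2:1 ⇒ n(H2) = 0.86060 mol.
Reaction (3): H2→H2O ratio 2:2 ⇒ n(H2O) = 0.86060 mol.
Mass of H2O = 0.86060 × 18.016 = 15.504 g.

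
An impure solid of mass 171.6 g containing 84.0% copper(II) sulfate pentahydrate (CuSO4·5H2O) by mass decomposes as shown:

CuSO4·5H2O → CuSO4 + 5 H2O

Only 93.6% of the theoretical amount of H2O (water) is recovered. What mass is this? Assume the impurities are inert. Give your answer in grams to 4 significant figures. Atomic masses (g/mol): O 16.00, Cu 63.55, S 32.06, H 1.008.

48.67 g

Pure CuSO4·5H2O available = 171.6 g × 0.840 = 144.14 g.
M(CuSO4·5H2O) = 63.55 + 32.06 + 9(16.00) + 10(1.008) = 249.69 g/mol.
M(H2O) = 2(1.008) + 16.00 = 18.016 g/mol.
n(CuSO4·5H2O) = 144.14 g / 249.69 g/mol = 0.57729 mol.
From the equation the CuSO4·5H2O:H2O mole ratio is 1:5, so n(H2O) = 0.57729 × 5/1 = 2.8865 mol.
Mass of H2O = 2.8865 mol × 18.016 g/mol = 52.002 g.
Actual mass collected = 52.002 g × 0.936 = 48.674 g.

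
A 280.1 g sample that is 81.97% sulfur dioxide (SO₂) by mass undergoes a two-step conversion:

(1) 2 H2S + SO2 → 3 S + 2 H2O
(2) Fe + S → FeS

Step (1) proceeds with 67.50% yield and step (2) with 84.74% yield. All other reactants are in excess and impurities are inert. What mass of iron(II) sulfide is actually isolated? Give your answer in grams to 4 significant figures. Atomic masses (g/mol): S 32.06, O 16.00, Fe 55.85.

540.7 g

Pure SO2 = 280.1 × 0.8197 = 229.60 g.
M(SO2) = 32.06 + 2(16.00) = 64.06 g/mol.
M(FeS) = 55.85 + 32.06 = 87.91 g/mol.
n(SO2) = 229.60 / 64.06 = 3.5841 mol.
Step 1 (SO2:S = 1:3): theoretical n(S) = 10.752 mol; at 67.50% yield, n(S) = 7.2578 mol.
Step 2 (S:FeS = 1:1): theoretical n(FeS) = 7.2578 mol, so theoretical mass = 7.2578 × 87.91 = 638.03 g.
At 84.74% yield, actual mass of FeS = 638.03 × 0.8474 = 540.67 g.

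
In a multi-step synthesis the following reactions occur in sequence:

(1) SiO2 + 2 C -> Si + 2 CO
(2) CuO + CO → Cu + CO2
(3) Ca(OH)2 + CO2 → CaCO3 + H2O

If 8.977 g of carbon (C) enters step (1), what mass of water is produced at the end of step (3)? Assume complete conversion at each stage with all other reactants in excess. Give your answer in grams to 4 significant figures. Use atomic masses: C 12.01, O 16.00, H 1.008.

M(C) = 12.01 g/mol.
M(H2O) = 2(1.008) + 16.00 = 18.016 g/mol.
n(C) = 8.977 / 12.01 = 0.74746 mol.
Reaction (1): C→CO ratio 2:2 ⇒ n(CO) = 0.74746 mol.
Reaction (2): CO→CO2 ratio 1:1 ⇒ n(CO2) = 0.74746 mol.
Reaction (3): CO2→H2O ratio 1:1 ⇒ n(H2O) = 0.74746 mol.
Mass of H2O = 0.74746 × 18.016 = 13.466 g.

13.47 g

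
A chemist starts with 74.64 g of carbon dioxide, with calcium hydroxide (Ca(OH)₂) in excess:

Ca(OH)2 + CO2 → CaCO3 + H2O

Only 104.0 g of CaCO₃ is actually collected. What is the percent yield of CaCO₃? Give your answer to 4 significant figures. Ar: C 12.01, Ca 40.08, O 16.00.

M(CO2) = 12.01 + 2(16.00) = 44.01 g/mol.
M(CaCO3) = 40.08 + 12.01 + 3(16.00) = 100.09 g/mol.
n(CO2) = 74.640 g / 44.01 g/mol = 1.6960 mol.
From the equation the CO2:CaCO3 mole ratio is 1:1, so n(CaCO3) = 1.6960 × 1/1 = 1.6960 mol.
Mass of CaCO3 = 1.6960 mol × 100.09 g/mol = 169.75 g.
This is the theoretical yield. Percent yield = 104.0 g / 169.75 g × 100% = 61.266%.

61.27 %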